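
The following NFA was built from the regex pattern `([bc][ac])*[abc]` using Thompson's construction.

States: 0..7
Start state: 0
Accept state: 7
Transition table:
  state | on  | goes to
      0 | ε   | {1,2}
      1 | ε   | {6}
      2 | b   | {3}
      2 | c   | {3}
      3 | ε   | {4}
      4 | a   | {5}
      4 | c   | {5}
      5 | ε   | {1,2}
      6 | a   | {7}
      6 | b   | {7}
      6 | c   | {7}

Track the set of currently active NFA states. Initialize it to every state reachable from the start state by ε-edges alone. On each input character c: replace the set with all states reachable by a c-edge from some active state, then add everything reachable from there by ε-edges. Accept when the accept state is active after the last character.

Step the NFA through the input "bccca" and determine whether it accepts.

start: ε-closure({0}) = {0,1,2,6}
'b' @ 1: {3,4,7}  [accepting]
'c' @ 2: {1,2,5,6}
'c' @ 3: {3,4,7}  [accepting]
'c' @ 4: {1,2,5,6}
'a' @ 5: {7}  [accepting]
after full input: {7}  (accept=7 in)

Answer: ACCEPT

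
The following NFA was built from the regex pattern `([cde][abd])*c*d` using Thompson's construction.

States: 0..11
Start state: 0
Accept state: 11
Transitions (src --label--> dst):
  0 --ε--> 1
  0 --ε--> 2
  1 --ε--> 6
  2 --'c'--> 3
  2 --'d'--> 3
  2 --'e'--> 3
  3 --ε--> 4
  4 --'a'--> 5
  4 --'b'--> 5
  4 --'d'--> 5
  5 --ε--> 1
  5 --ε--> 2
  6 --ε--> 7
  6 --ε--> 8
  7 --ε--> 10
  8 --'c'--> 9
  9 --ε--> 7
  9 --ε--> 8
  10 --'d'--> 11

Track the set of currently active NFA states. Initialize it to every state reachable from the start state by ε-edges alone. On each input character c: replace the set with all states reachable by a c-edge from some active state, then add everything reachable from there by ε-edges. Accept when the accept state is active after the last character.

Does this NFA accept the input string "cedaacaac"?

S₀ = ε-closure({0}) = {0,1,2,6,7,8,10}
'c' @ 1: {3,4,7,8,9,10}
'e' @ 2: {}  — no active states
rest 'daacaac' ignored (set empty)
after full input: {}  (accept=11 not in)

Answer: REJECT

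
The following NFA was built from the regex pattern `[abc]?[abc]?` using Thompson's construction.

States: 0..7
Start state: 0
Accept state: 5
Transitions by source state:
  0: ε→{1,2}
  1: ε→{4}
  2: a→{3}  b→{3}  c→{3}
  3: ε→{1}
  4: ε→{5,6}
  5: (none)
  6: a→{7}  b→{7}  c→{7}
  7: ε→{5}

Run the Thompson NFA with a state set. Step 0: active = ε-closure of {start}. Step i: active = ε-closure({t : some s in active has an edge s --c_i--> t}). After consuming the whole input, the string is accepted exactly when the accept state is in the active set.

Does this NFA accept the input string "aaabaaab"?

Answer: REJECT

Trace:
initial (ε-close {0}): {0,1,2,4,5,6}
'a' @ 1: {1,3,4,5,6,7}  [accepting]
'a' @ 2: {5,7}  [accepting]
'a' @ 3: {}  — state set empty
rest 'baaab' ignored (set empty)
end set {} — state 5 not in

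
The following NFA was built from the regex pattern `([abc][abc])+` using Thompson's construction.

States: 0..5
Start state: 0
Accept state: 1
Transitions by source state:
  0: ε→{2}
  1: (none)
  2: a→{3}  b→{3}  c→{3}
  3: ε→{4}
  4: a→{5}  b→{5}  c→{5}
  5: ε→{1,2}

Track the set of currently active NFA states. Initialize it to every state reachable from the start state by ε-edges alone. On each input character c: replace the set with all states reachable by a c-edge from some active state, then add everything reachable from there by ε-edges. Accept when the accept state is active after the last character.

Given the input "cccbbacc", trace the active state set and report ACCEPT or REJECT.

initial (ε-close {0}): {0,2}
'c' @ 1: {3,4}
'c' @ 2: {1,2,5}  [accepting]
'c' @ 3: {3,4}
'b' @ 4: {1,2,5}  [accepting]
'b' @ 5: {3,4}
'a' @ 6: {1,2,5}  [accepting]
'c' @ 7: {3,4}
'c' @ 8: {1,2,5}  [accepting]
final: {1,2,5}; accept 1 in set

Answer: ACCEPT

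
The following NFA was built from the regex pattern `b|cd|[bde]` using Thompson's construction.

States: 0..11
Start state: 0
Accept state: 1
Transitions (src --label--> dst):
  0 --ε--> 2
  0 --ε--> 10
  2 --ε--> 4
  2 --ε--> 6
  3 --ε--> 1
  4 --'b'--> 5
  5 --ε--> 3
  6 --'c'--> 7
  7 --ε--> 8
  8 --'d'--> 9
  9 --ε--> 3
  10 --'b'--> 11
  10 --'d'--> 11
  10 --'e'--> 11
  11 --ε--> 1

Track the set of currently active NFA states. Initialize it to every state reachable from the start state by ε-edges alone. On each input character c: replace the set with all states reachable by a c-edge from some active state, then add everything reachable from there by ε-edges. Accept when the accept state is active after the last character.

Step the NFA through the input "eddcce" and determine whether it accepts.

initial (ε-close {0}): {0,2,4,6,10}
'e' @ 1: {1,11}  ✓accept
'd' @ 2: {}  — state set empty
rest 'dcce' ignored (set empty)
after full input: {}  (accept=1 not in)

Answer: REJECT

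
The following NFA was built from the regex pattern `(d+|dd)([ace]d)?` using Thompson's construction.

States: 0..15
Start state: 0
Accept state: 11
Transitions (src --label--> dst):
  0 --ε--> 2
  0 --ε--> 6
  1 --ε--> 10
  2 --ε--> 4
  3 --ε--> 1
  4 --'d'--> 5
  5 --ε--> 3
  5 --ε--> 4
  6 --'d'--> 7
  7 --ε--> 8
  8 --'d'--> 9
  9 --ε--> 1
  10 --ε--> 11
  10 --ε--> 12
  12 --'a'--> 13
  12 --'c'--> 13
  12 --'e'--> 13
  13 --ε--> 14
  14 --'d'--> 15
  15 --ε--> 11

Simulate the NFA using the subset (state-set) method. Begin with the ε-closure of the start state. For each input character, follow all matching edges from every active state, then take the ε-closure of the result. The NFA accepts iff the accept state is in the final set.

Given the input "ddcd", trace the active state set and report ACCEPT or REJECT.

Answer: ACCEPT

Derivation:
start: ε-closure({0}) = {0,2,4,6}
'd' @ 1: {1,3,4,5,7,8,10,11,12}  [accepting]
'd' @ 2: {1,3,4,5,9,10,11,12}  [accepting]
'c' @ 3: {13,14}
'd' @ 4: {11,15}  [accepting]
end set {11,15} — state 11 in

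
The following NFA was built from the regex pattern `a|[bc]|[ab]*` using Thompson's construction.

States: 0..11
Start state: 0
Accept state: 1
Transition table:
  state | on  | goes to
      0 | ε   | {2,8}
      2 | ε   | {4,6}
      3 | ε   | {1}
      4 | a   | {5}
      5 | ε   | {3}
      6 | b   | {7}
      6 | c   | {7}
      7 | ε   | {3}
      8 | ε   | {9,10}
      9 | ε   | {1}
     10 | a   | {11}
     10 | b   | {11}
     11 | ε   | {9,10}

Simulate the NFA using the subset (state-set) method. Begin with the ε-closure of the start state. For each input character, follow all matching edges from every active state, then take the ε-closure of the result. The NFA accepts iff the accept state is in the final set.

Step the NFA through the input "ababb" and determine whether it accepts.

initial (ε-close {0}): {0,1,2,4,6,8,9,10}
'a' @ 1: {1,3,5,9,10,11}  [accepting]
'b' @ 2: {1,9,10,11}  [accepting]
'a' @ 3: {1,9,10,11}  [accepting]
'b' @ 4: {1,9,10,11}  [accepting]
'b' @ 5: {1,9,10,11}  [accepting]
after full input: {1,9,10,11}  (accept=1 in)

Answer: ACCEPT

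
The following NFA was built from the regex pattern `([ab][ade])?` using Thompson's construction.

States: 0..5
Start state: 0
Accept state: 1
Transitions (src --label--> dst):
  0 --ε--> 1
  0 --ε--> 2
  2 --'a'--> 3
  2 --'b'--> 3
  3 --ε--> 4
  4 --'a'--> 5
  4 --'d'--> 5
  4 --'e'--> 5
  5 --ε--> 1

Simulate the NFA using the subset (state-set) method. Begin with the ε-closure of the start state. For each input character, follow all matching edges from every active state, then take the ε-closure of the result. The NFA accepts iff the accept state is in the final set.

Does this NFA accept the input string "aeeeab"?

initial (ε-close {0}): {0,1,2}
'a' @ 1: {3,4}
'e' @ 2: {1,5}  (accept∈set)
'e' @ 3: {}  — no active states
rest 'eab' ignored (set empty)
final: {}; accept 1 not in set

Answer: REJECT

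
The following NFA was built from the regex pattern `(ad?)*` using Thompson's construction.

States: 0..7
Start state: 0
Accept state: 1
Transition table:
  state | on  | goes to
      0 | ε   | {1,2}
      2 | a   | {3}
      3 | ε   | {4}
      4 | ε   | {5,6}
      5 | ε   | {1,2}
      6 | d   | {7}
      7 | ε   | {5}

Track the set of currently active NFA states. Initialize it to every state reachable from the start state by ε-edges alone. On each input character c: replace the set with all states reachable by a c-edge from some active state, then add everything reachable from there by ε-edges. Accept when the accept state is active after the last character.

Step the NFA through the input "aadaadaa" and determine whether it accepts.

Answer: ACCEPT

Trace:
S₀ = ε-closure({0}) = {0,1,2}
'a' @ 1: {1,2,3,4,5,6}  (accept∈set)
'a' @ 2: {1,2,3,4,5,6}  (accept∈set)
'd' @ 3: {1,2,5,7}  (accept∈set)
'a' @ 4: {1,2,3,4,5,6}  (accept∈set)
'a' @ 5: {1,2,3,4,5,6}  (accept∈set)
'd' @ 6: {1,2,5,7}  (accept∈set)
'a' @ 7: {1,2,3,4,5,6}  (accept∈set)
'a' @ 8: {1,2,3,4,5,6}  (accept∈set)
end set {1,2,3,4,5,6} — state 1 in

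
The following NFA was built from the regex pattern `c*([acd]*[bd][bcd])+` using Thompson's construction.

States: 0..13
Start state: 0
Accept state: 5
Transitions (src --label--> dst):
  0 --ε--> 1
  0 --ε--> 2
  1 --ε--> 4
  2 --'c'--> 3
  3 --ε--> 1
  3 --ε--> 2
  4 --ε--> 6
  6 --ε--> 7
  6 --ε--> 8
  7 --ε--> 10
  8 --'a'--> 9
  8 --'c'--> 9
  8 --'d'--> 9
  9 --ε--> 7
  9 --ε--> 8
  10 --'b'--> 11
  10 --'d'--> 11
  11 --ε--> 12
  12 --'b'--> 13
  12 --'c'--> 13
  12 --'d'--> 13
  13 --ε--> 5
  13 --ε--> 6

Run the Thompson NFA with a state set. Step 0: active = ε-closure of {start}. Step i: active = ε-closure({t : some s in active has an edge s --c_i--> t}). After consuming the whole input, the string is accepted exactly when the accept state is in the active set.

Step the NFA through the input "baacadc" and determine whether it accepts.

initial (ε-close {0}): {0,1,2,4,6,7,8,10}
'b' @ 1: {11,12}
'a' @ 2: {}  — dead — no transitions
rest 'acadc' ignored (set empty)
end set {} — state 5 not in

Answer: REJECT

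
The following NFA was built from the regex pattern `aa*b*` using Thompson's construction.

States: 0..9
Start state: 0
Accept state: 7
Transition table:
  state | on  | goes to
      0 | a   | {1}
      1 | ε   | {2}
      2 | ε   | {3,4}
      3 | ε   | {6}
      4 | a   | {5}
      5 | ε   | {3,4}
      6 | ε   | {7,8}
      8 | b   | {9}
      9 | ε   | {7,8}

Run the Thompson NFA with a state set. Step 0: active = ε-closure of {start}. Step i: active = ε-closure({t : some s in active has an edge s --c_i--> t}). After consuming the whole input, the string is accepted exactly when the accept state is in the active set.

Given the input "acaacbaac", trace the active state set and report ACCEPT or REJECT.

start: ε-closure({0}) = {0}
'a' @ 1: {1,2,3,4,6,7,8}  ✓accept
'c' @ 2: {}  — state set empty
rest 'aacbaac' ignored (set empty)
after full input: {}  (accept=7 not in)

Answer: REJECT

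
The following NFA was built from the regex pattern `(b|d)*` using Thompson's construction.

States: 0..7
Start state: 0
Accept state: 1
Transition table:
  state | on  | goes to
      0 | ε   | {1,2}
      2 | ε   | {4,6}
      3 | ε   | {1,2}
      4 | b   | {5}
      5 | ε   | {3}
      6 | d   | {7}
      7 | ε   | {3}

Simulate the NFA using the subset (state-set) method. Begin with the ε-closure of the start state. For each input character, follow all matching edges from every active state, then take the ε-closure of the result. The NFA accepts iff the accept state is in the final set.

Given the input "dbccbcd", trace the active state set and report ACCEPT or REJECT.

Answer: REJECT

Trace:
S₀ = ε-closure({0}) = {0,1,2,4,6}
'd' @ 1: {1,2,3,4,6,7}  [accepting]
'b' @ 2: {1,2,3,4,5,6}  [accepting]
'c' @ 3: {}  — dead — no transitions
rest 'cbcd' ignored (set empty)
end set {} — state 1 not in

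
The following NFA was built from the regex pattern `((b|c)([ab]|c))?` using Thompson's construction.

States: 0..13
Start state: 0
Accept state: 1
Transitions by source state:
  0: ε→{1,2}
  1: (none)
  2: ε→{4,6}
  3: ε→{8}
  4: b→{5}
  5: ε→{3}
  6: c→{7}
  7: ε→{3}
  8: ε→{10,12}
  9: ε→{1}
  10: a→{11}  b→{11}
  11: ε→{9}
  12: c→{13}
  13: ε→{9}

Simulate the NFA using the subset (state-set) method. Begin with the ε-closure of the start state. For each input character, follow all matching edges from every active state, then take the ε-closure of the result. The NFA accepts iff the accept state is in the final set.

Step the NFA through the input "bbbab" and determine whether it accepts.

Answer: REJECT

Trace:
S₀ = ε-closure({0}) = {0,1,2,4,6}
'b' @ 1: {3,5,8,10,12}
'b' @ 2: {1,9,11}  [accepting]
'b' @ 3: {}  — dead — no transitions
rest 'ab' ignored (set empty)
final: {}; accept 1 not in set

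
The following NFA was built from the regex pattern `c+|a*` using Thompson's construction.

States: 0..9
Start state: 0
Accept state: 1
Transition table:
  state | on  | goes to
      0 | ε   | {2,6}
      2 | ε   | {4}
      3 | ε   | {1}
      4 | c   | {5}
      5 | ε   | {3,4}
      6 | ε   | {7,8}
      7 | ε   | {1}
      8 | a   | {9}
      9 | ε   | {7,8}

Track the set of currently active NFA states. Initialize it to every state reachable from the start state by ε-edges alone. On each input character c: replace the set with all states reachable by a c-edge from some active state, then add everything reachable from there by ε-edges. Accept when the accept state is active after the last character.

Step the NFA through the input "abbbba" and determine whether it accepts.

start: ε-closure({0}) = {0,1,2,4,6,7,8}
'a' @ 1: {1,7,8,9}  [accepting]
'b' @ 2: {}  — no active states
rest 'bbba' ignored (set empty)
end set {} — state 1 not in

Answer: REJECT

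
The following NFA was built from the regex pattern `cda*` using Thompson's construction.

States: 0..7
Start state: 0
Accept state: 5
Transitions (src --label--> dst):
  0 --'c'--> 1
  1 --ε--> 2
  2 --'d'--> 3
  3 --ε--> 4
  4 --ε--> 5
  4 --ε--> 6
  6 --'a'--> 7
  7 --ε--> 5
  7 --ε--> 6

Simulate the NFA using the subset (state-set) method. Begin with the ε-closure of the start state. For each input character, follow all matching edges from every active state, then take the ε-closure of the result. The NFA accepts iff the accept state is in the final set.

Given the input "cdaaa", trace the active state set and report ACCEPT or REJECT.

start: ε-closure({0}) = {0}
'c' @ 1: {1,2}
'd' @ 2: {3,4,5,6}  ✓accept
'a' @ 3: {5,6,7}  ✓accept
'a' @ 4: {5,6,7}  ✓accept
'a' @ 5: {5,6,7}  ✓accept
after full input: {5,6,7}  (accept=5 in)

Answer: ACCEPT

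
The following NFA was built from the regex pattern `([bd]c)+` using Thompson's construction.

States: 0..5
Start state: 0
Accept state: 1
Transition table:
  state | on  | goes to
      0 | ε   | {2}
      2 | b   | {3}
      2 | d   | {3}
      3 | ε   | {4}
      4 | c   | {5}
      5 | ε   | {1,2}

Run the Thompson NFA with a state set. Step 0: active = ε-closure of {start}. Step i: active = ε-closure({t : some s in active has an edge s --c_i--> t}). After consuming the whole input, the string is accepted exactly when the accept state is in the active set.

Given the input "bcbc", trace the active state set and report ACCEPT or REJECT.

Answer: ACCEPT

Trace:
initial (ε-close {0}): {0,2}
'b' @ 1: {3,4}
'c' @ 2: {1,2,5}  [accepting]
'b' @ 3: {3,4}
'c' @ 4: {1,2,5}  [accepting]
after full input: {1,2,5}  (accept=1 in)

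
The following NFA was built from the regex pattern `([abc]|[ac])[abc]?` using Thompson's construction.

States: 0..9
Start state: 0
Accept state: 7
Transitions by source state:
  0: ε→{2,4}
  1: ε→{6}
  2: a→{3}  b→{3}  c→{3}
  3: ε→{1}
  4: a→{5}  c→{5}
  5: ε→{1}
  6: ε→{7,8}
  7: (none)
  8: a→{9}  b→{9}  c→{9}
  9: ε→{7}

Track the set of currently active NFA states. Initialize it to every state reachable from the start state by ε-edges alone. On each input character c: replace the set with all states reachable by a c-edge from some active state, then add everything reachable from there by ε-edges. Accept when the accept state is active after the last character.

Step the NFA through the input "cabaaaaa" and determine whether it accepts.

start: ε-closure({0}) = {0,2,4}
'c' @ 1: {1,3,5,6,7,8}  ✓accept
'a' @ 2: {7,9}  ✓accept
'b' @ 3: {}  — dead — no transitions
rest 'aaaaa' ignored (set empty)
end set {} — state 7 not in

Answer: REJECT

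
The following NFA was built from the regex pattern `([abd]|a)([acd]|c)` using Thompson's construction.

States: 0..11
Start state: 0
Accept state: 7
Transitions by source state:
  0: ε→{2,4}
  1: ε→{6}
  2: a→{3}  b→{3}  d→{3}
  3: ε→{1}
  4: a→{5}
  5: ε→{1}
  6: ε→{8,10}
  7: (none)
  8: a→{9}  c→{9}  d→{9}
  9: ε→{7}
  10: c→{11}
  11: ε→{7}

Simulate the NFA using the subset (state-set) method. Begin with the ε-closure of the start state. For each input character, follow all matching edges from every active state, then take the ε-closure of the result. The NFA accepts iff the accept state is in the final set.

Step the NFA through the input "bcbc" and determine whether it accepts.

Answer: REJECT

Trace:
initial (ε-close {0}): {0,2,4}
'b' @ 1: {1,3,6,8,10}
'c' @ 2: {7,9,11}  ✓accept
'b' @ 3: {}  — state set empty
rest 'c' ignored (set empty)
final: {}; accept 7 not in set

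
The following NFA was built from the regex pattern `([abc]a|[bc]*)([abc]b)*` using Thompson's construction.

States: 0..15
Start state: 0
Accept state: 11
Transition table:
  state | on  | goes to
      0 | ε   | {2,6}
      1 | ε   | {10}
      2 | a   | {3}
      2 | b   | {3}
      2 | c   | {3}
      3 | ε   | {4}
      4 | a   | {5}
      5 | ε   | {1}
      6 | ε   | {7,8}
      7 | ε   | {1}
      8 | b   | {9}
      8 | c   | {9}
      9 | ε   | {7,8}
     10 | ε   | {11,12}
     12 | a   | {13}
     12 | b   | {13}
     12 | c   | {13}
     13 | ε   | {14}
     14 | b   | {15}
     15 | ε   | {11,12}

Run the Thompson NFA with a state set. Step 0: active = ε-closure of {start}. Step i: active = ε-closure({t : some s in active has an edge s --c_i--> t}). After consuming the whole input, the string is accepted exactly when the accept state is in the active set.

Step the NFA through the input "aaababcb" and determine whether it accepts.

Answer: ACCEPT

Steps:
S₀ = ε-closure({0}) = {0,1,2,6,7,8,10,11,12}
'a' @ 1: {3,4,13,14}
'a' @ 2: {1,5,10,11,12}  ✓accept
'a' @ 3: {13,14}
'b' @ 4: {11,12,15}  ✓accept
'a' @ 5: {13,14}
'b' @ 6: {11,12,15}  ✓accept
'c' @ 7: {13,14}
'b' @ 8: {11,12,15}  ✓accept
end set {11,12,15} — state 11 in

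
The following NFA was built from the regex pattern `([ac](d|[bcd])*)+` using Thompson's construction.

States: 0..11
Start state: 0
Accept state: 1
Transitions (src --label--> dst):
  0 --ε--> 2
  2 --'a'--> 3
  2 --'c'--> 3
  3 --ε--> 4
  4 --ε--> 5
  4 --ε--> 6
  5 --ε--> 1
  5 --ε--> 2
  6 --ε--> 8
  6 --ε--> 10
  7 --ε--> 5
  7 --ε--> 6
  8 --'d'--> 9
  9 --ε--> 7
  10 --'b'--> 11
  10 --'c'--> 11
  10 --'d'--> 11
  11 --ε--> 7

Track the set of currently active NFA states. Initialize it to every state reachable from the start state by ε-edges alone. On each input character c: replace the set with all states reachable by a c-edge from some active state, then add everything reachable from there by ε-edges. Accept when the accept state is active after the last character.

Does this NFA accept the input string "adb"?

start: ε-closure({0}) = {0,2}
'a' @ 1: {1,2,3,4,5,6,8,10}  [accepting]
'd' @ 2: {1,2,5,6,7,8,9,10,11}  [accepting]
'b' @ 3: {1,2,5,6,7,8,10,11}  [accepting]
after full input: {1,2,5,6,7,8,10,11}  (accept=1 in)

Answer: ACCEPT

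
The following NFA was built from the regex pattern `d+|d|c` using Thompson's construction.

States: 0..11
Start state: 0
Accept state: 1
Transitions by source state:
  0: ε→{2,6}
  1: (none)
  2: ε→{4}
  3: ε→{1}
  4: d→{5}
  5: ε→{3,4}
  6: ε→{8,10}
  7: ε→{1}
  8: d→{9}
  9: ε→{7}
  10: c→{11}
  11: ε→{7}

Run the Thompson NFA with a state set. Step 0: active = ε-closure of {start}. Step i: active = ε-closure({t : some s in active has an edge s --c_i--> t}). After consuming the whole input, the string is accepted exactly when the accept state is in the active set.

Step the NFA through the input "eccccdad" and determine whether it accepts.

Answer: REJECT

Steps:
initial (ε-close {0}): {0,2,4,6,8,10}
'e' @ 1: {}  — no active states
rest 'ccccdad' ignored (set empty)
after full input: {}  (accept=1 not in)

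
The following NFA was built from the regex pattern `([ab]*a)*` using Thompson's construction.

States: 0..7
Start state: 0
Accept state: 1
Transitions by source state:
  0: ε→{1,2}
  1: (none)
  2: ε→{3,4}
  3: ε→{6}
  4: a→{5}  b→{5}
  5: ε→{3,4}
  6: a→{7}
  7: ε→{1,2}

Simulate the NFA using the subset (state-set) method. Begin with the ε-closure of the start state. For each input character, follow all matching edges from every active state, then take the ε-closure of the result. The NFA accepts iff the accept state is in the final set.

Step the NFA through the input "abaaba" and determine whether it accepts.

start: ε-closure({0}) = {0,1,2,3,4,6}
'a' @ 1: {1,2,3,4,5,6,7}  (accept∈set)
'b' @ 2: {3,4,5,6}
'a' @ 3: {1,2,3,4,5,6,7}  (accept∈set)
'a' @ 4: {1,2,3,4,5,6,7}  (accept∈set)
'b' @ 5: {3,4,5,6}
'a' @ 6: {1,2,3,4,5,6,7}  (accept∈set)
after full input: {1,2,3,4,5,6,7}  (accept=1 in)

Answer: ACCEPT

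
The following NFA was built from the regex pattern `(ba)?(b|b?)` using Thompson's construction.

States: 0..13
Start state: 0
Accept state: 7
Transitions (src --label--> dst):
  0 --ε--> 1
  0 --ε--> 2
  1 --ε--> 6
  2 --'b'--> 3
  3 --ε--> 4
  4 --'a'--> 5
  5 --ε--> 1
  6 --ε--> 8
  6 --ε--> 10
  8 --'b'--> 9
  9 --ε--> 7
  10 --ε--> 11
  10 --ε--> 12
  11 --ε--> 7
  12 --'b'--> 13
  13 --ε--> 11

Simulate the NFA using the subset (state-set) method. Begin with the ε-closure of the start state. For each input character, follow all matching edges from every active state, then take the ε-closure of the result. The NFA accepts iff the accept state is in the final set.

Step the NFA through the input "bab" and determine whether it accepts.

Answer: ACCEPT

Trace:
start: ε-closure({0}) = {0,1,2,6,7,8,10,11,12}
'b' @ 1: {3,4,7,9,11,13}  [accepting]
'a' @ 2: {1,5,6,7,8,10,11,12}  [accepting]
'b' @ 3: {7,9,11,13}  [accepting]
after full input: {7,9,11,13}  (accept=7 in)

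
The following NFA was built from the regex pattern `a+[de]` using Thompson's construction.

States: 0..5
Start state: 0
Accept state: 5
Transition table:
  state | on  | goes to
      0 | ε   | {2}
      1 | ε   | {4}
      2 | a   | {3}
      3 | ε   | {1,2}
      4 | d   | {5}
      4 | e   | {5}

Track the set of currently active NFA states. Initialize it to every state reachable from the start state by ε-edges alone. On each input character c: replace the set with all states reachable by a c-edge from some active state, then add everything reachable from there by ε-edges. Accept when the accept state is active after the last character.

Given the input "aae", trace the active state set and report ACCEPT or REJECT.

Answer: ACCEPT

Derivation:
start: ε-closure({0}) = {0,2}
'a' @ 1: {1,2,3,4}
'a' @ 2: {1,2,3,4}
'e' @ 3: {5}  [accepting]
end set {5} — state 5 in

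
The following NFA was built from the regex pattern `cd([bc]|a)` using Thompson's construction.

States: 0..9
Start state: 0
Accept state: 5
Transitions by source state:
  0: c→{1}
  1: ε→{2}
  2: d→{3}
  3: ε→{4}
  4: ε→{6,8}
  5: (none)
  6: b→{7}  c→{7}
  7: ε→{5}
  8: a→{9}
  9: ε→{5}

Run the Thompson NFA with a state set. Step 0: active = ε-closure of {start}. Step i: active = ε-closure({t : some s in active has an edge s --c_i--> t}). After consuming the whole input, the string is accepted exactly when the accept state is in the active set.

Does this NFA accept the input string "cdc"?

start: ε-closure({0}) = {0}
'c' @ 1: {1,2}
'd' @ 2: {3,4,6,8}
'c' @ 3: {5,7}  (accept∈set)
end set {5,7} — state 5 in

Answer: ACCEPT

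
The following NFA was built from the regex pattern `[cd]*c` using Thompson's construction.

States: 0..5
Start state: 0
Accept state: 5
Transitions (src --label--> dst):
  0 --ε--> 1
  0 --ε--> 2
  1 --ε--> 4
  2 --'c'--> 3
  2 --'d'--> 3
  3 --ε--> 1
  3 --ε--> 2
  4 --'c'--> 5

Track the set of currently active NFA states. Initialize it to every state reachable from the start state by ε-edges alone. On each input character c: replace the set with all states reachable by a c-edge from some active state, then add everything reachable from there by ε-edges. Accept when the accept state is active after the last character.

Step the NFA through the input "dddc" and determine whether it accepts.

start: ε-closure({0}) = {0,1,2,4}
'd' @ 1: {1,2,3,4}
'd' @ 2: {1,2,3,4}
'd' @ 3: {1,2,3,4}
'c' @ 4: {1,2,3,4,5}  ✓accept
end set {1,2,3,4,5} — state 5 in

Answer: ACCEPT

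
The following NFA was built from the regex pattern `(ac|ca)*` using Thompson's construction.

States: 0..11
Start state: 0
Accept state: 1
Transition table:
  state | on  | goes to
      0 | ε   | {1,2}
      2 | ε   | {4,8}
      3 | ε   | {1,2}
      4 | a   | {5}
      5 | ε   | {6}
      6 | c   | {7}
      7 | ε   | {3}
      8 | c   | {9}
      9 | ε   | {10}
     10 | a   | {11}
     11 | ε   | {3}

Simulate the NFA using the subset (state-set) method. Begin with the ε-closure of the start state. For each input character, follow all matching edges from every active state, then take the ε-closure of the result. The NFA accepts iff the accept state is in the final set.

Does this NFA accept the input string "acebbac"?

Answer: REJECT

Derivation:
start: ε-closure({0}) = {0,1,2,4,8}
'a' @ 1: {5,6}
'c' @ 2: {1,2,3,4,7,8}  (accept∈set)
'e' @ 3: {}  — no active states
rest 'bbac' ignored (set empty)
after full input: {}  (accept=1 not in)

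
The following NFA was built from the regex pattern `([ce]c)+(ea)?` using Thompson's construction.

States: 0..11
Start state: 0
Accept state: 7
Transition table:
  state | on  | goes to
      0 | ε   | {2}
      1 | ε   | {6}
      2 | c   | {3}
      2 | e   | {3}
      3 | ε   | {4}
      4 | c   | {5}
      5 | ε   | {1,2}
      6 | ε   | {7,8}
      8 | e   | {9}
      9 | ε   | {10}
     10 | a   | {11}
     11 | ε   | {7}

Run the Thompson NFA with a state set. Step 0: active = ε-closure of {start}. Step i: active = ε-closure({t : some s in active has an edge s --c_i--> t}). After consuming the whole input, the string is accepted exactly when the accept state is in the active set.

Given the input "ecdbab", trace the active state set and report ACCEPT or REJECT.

Answer: REJECT

Trace:
start: ε-closure({0}) = {0,2}
'e' @ 1: {3,4}
'c' @ 2: {1,2,5,6,7,8}  ✓accept
'd' @ 3: {}  — dead — no transitions
rest 'bab' ignored (set empty)
end set {} — state 7 not in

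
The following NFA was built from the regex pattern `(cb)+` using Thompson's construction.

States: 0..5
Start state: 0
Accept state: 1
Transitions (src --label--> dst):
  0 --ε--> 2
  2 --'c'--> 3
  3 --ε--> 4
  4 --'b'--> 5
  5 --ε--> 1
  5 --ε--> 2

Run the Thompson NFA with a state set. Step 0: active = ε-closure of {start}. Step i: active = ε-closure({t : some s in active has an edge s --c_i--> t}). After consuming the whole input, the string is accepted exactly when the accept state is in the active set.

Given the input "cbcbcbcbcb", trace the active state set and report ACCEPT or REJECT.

start: ε-closure({0}) = {0,2}
'c' @ 1: {3,4}
'b' @ 2: {1,2,5}  ✓accept
'c' @ 3: {3,4}
'b' @ 4: {1,2,5}  ✓accept
'c' @ 5: {3,4}
'b' @ 6: {1,2,5}  ✓accept
'c' @ 7: {3,4}
'b' @ 8: {1,2,5}  ✓accept
'c' @ 9: {3,4}
'b' @ 10: {1,2,5}  ✓accept
end set {1,2,5} — state 1 in

Answer: ACCEPT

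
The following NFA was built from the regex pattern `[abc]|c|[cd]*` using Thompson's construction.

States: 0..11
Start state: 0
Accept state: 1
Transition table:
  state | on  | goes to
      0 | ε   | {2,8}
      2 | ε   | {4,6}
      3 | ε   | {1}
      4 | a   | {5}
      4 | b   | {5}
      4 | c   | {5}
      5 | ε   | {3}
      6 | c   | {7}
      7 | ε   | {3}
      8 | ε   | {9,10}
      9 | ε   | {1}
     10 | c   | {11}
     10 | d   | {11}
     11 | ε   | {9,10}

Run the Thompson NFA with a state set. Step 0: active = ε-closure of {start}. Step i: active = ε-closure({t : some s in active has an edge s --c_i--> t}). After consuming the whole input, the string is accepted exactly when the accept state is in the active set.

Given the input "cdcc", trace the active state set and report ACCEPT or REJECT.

initial (ε-close {0}): {0,1,2,4,6,8,9,10}
'c' @ 1: {1,3,5,7,9,10,11}  (accept∈set)
'd' @ 2: {1,9,10,11}  (accept∈set)
'c' @ 3: {1,9,10,11}  (accept∈set)
'c' @ 4: {1,9,10,11}  (accept∈set)
end set {1,9,10,11} — state 1 in

Answer: ACCEPT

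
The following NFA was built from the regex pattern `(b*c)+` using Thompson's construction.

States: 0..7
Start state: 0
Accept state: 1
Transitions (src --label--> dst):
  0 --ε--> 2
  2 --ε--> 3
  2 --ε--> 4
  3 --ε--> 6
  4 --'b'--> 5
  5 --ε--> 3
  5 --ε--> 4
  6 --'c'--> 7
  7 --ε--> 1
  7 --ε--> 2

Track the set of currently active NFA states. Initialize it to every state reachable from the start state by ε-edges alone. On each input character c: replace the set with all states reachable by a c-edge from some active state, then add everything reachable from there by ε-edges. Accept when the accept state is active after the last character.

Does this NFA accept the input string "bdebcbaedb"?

Answer: REJECT

Trace:
S₀ = ε-closure({0}) = {0,2,3,4,6}
'b' @ 1: {3,4,5,6}
'd' @ 2: {}  — state set empty
rest 'ebcbaedb' ignored (set empty)
after full input: {}  (accept=1 not in)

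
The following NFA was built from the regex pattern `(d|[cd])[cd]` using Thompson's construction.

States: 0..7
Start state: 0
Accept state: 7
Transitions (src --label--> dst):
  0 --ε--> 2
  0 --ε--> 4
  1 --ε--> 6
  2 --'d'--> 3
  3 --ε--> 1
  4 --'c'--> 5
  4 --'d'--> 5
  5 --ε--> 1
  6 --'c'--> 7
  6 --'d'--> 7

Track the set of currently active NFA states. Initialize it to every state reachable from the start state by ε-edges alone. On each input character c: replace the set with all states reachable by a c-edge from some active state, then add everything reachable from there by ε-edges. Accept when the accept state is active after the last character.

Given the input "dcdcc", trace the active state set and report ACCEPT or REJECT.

Answer: REJECT

Steps:
S₀ = ε-closure({0}) = {0,2,4}
'd' @ 1: {1,3,5,6}
'c' @ 2: {7}  (accept∈set)
'd' @ 3: {}  — no active states
rest 'cc' ignored (set empty)
after full input: {}  (accept=7 not in)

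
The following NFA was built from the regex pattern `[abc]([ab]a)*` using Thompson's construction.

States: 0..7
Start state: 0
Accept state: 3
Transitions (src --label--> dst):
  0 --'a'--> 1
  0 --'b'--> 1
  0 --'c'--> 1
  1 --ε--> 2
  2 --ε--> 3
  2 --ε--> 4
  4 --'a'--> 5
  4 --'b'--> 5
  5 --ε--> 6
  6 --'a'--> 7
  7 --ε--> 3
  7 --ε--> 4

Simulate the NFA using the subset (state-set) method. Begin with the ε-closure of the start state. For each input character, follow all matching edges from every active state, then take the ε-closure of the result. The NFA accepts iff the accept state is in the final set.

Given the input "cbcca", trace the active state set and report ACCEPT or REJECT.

start: ε-closure({0}) = {0}
'c' @ 1: {1,2,3,4}  (accept∈set)
'b' @ 2: {5,6}
'c' @ 3: {}  — no active states
rest 'ca' ignored (set empty)
final: {}; accept 3 not in set

Answer: REJECT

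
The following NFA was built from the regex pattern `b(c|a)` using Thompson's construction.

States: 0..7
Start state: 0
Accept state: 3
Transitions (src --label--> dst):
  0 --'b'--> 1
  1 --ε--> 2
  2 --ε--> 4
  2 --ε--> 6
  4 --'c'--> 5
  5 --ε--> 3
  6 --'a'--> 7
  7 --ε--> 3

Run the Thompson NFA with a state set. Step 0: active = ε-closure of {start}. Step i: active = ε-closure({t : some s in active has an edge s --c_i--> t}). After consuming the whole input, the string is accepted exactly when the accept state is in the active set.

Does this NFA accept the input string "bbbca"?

initial (ε-close {0}): {0}
'b' @ 1: {1,2,4,6}
'b' @ 2: {}  — state set empty
rest 'bca' ignored (set empty)
final: {}; accept 3 not in set

Answer: REJECT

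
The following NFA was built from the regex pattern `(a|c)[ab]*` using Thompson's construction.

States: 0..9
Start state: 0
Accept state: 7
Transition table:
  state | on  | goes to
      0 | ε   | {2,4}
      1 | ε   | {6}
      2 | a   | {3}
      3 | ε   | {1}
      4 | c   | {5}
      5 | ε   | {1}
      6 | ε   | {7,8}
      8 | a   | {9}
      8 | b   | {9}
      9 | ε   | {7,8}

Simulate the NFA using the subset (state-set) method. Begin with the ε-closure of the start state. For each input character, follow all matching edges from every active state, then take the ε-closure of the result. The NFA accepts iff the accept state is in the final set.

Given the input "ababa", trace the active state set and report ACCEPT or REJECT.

S₀ = ε-closure({0}) = {0,2,4}
'a' @ 1: {1,3,6,7,8}  (accept∈set)
'b' @ 2: {7,8,9}  (accept∈set)
'a' @ 3: {7,8,9}  (accept∈set)
'b' @ 4: {7,8,9}  (accept∈set)
'a' @ 5: {7,8,9}  (accept∈set)
final: {7,8,9}; accept 7 in set

Answer: ACCEPT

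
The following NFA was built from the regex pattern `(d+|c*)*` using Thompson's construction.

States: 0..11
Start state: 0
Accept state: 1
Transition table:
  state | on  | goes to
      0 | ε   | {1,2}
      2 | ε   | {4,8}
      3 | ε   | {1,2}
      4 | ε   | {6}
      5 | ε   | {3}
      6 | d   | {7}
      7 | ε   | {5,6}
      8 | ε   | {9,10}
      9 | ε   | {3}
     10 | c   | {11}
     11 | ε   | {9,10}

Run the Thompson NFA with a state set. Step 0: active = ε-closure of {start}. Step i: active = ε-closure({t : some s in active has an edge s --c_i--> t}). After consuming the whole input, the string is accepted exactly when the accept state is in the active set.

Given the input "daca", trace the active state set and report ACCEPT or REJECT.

start: ε-closure({0}) = {0,1,2,3,4,6,8,9,10}
'd' @ 1: {1,2,3,4,5,6,7,8,9,10}  [accepting]
'a' @ 2: {}  — dead — no transitions
rest 'ca' ignored (set empty)
final: {}; accept 1 not in set

Answer: REJECT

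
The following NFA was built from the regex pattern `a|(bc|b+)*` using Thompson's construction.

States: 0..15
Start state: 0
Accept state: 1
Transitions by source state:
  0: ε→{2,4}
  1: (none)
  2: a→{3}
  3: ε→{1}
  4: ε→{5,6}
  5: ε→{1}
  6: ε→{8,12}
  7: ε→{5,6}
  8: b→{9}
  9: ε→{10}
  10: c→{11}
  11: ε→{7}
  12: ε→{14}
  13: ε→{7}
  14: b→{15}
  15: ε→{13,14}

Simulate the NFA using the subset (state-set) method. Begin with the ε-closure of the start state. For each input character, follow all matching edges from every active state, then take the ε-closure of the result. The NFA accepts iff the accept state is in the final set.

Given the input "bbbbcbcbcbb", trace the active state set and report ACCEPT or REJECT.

S₀ = ε-closure({0}) = {0,1,2,4,5,6,8,12,14}
'b' @ 1: {1,5,6,7,8,9,10,12,13,14,15}  [accepting]
'b' @ 2: {1,5,6,7,8,9,10,12,13,14,15}  [accepting]
'b' @ 3: {1,5,6,7,8,9,10,12,13,14,15}  [accepting]
'b' @ 4: {1,5,6,7,8,9,10,12,13,14,15}  [accepting]
'c' @ 5: {1,5,6,7,8,11,12,14}  [accepting]
'b' @ 6: {1,5,6,7,8,9,10,12,13,14,15}  [accepting]
'c' @ 7: {1,5,6,7,8,11,12,14}  [accepting]
'b' @ 8: {1,5,6,7,8,9,10,12,13,14,15}  [accepting]
'c' @ 9: {1,5,6,7,8,11,12,14}  [accepting]
'b' @ 10: {1,5,6,7,8,9,10,12,13,14,15}  [accepting]
'b' @ 11: {1,5,6,7,8,9,10,12,13,14,15}  [accepting]
final: {1,5,6,7,8,9,10,12,13,14,15}; accept 1 in set

Answer: ACCEPT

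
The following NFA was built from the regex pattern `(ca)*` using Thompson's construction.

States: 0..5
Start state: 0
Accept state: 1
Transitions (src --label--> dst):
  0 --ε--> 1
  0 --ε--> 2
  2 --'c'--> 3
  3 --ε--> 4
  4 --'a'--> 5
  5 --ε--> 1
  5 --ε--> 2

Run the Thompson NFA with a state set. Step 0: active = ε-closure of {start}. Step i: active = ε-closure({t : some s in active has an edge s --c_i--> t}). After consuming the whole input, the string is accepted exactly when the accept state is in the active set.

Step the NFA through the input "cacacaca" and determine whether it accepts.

Answer: ACCEPT

Trace:
initial (ε-close {0}): {0,1,2}
'c' @ 1: {3,4}
'a' @ 2: {1,2,5}  [accepting]
'c' @ 3: {3,4}
'a' @ 4: {1,2,5}  [accepting]
'c' @ 5: {3,4}
'a' @ 6: {1,2,5}  [accepting]
'c' @ 7: {3,4}
'a' @ 8: {1,2,5}  [accepting]
end set {1,2,5} — state 1 in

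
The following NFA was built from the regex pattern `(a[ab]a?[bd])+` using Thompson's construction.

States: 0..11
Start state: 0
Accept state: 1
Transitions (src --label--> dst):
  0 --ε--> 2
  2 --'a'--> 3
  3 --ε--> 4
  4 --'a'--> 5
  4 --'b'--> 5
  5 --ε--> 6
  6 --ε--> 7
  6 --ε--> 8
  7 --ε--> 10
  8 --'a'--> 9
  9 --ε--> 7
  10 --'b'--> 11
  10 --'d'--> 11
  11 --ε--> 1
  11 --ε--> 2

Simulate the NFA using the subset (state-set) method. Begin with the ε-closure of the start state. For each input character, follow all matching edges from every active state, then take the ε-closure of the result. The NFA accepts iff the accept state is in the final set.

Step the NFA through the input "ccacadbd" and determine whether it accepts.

start: ε-closure({0}) = {0,2}
'c' @ 1: {}  — dead — no transitions
rest 'cacadbd' ignored (set empty)
end set {} — state 1 not in

Answer: REJECT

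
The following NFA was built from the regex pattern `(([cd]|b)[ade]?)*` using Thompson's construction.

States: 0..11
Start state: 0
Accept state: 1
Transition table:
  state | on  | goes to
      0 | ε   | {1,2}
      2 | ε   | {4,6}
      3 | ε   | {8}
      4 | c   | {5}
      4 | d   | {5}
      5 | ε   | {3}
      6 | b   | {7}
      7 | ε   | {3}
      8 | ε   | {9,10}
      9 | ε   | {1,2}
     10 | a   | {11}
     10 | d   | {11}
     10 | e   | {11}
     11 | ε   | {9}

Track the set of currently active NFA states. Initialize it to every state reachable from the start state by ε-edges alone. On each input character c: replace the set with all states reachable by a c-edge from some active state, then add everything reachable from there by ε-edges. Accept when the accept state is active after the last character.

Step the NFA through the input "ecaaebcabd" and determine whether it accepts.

start: ε-closure({0}) = {0,1,2,4,6}
'e' @ 1: {}  — no active states
rest 'caaebcabd' ignored (set empty)
after full input: {}  (accept=1 not in)

Answer: REJECT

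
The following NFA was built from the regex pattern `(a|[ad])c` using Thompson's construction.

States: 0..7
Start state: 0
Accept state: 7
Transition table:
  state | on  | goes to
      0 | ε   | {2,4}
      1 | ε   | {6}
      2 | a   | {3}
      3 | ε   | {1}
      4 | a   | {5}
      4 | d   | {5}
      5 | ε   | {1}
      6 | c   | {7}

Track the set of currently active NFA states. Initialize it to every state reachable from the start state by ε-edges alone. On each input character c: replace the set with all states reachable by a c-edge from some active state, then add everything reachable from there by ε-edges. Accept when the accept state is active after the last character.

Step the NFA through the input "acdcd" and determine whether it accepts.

start: ε-closure({0}) = {0,2,4}
'a' @ 1: {1,3,5,6}
'c' @ 2: {7}  [accepting]
'd' @ 3: {}  — no active states
rest 'cd' ignored (set empty)
end set {} — state 7 not in

Answer: REJECT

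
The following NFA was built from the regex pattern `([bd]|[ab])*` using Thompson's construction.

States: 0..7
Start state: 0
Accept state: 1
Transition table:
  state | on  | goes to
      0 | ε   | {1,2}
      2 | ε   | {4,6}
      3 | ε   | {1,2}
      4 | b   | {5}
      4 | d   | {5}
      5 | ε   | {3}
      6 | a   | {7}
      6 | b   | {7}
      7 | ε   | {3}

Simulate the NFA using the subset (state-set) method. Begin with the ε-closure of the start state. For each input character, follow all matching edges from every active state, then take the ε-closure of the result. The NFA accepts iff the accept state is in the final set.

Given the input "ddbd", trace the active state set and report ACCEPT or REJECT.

start: ε-closure({0}) = {0,1,2,4,6}
'd' @ 1: {1,2,3,4,5,6}  [accepting]
'd' @ 2: {1,2,3,4,5,6}  [accepting]
'b' @ 3: {1,2,3,4,5,6,7}  [accepting]
'd' @ 4: {1,2,3,4,5,6}  [accepting]
after full input: {1,2,3,4,5,6}  (accept=1 in)

Answer: ACCEPT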